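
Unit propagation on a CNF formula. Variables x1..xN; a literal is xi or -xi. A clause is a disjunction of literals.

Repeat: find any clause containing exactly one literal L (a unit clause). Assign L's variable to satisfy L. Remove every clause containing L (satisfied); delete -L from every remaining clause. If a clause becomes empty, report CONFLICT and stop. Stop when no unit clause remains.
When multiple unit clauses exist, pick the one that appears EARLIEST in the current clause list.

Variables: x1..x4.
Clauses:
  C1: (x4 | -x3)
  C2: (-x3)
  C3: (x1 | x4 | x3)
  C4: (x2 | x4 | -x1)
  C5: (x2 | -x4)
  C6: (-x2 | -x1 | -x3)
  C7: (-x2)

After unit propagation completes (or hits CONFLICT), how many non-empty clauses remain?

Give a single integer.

Answer: 0

Derivation:
unit clause [-3] forces x3=F; simplify:
  drop 3 from [1, 4, 3] -> [1, 4]
  satisfied 3 clause(s); 4 remain; assigned so far: [3]
unit clause [-2] forces x2=F; simplify:
  drop 2 from [2, 4, -1] -> [4, -1]
  drop 2 from [2, -4] -> [-4]
  satisfied 1 clause(s); 3 remain; assigned so far: [2, 3]
unit clause [-4] forces x4=F; simplify:
  drop 4 from [1, 4] -> [1]
  drop 4 from [4, -1] -> [-1]
  satisfied 1 clause(s); 2 remain; assigned so far: [2, 3, 4]
unit clause [1] forces x1=T; simplify:
  drop -1 from [-1] -> [] (empty!)
  satisfied 1 clause(s); 1 remain; assigned so far: [1, 2, 3, 4]
CONFLICT (empty clause)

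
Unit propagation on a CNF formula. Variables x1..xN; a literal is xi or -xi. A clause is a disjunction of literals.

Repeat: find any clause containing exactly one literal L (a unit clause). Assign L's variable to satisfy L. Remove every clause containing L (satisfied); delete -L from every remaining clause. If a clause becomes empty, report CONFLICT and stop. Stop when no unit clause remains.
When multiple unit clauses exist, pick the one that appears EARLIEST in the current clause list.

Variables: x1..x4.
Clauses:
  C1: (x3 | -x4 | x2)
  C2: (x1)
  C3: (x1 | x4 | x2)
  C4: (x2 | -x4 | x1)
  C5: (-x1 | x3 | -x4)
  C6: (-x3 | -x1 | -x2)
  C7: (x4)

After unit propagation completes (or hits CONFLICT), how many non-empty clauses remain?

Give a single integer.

Answer: 0

Derivation:
unit clause [1] forces x1=T; simplify:
  drop -1 from [-1, 3, -4] -> [3, -4]
  drop -1 from [-3, -1, -2] -> [-3, -2]
  satisfied 3 clause(s); 4 remain; assigned so far: [1]
unit clause [4] forces x4=T; simplify:
  drop -4 from [3, -4, 2] -> [3, 2]
  drop -4 from [3, -4] -> [3]
  satisfied 1 clause(s); 3 remain; assigned so far: [1, 4]
unit clause [3] forces x3=T; simplify:
  drop -3 from [-3, -2] -> [-2]
  satisfied 2 clause(s); 1 remain; assigned so far: [1, 3, 4]
unit clause [-2] forces x2=F; simplify:
  satisfied 1 clause(s); 0 remain; assigned so far: [1, 2, 3, 4]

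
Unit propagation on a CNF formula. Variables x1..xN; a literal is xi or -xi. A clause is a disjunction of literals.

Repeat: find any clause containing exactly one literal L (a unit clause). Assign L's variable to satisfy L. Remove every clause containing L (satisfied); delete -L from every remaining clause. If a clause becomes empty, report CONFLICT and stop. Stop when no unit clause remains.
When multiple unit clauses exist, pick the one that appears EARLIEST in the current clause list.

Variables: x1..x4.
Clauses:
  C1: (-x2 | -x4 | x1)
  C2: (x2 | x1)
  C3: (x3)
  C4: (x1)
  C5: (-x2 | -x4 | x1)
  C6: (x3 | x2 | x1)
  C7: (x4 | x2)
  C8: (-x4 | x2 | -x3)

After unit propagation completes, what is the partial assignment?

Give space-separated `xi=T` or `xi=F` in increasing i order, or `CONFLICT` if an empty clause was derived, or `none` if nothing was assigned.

unit clause [3] forces x3=T; simplify:
  drop -3 from [-4, 2, -3] -> [-4, 2]
  satisfied 2 clause(s); 6 remain; assigned so far: [3]
unit clause [1] forces x1=T; simplify:
  satisfied 4 clause(s); 2 remain; assigned so far: [1, 3]

Answer: x1=T x3=T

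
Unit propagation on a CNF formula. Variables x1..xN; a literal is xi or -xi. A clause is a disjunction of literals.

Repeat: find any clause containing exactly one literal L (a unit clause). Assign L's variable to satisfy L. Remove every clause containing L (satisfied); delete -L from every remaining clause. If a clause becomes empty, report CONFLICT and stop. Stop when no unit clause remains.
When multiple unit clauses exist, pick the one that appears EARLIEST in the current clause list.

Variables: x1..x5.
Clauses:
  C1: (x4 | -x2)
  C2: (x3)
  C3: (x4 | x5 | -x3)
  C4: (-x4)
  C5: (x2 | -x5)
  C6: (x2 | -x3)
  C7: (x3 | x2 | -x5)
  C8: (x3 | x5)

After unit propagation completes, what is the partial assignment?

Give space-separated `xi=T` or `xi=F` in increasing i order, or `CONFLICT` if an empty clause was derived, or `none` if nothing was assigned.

unit clause [3] forces x3=T; simplify:
  drop -3 from [4, 5, -3] -> [4, 5]
  drop -3 from [2, -3] -> [2]
  satisfied 3 clause(s); 5 remain; assigned so far: [3]
unit clause [-4] forces x4=F; simplify:
  drop 4 from [4, -2] -> [-2]
  drop 4 from [4, 5] -> [5]
  satisfied 1 clause(s); 4 remain; assigned so far: [3, 4]
unit clause [-2] forces x2=F; simplify:
  drop 2 from [2, -5] -> [-5]
  drop 2 from [2] -> [] (empty!)
  satisfied 1 clause(s); 3 remain; assigned so far: [2, 3, 4]
CONFLICT (empty clause)

Answer: CONFLICT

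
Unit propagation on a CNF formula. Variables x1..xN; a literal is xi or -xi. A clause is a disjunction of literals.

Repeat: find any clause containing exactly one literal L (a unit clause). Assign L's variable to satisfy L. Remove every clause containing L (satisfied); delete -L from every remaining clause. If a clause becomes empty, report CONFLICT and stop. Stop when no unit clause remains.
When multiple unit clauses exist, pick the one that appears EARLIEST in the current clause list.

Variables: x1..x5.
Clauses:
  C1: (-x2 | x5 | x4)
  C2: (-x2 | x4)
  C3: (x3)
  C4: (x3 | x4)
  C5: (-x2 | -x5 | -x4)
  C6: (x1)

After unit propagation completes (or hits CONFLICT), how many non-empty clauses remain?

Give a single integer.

Answer: 3

Derivation:
unit clause [3] forces x3=T; simplify:
  satisfied 2 clause(s); 4 remain; assigned so far: [3]
unit clause [1] forces x1=T; simplify:
  satisfied 1 clause(s); 3 remain; assigned so far: [1, 3]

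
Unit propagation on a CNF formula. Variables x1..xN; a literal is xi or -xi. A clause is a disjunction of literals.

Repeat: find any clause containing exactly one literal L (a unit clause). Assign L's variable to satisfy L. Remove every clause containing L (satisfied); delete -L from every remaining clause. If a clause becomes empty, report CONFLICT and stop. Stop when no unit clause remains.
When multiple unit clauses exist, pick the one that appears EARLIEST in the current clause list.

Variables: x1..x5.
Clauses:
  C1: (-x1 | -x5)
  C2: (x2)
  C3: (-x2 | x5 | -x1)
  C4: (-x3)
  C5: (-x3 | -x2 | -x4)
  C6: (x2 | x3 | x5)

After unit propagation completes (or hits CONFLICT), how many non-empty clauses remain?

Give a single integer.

Answer: 2

Derivation:
unit clause [2] forces x2=T; simplify:
  drop -2 from [-2, 5, -1] -> [5, -1]
  drop -2 from [-3, -2, -4] -> [-3, -4]
  satisfied 2 clause(s); 4 remain; assigned so far: [2]
unit clause [-3] forces x3=F; simplify:
  satisfied 2 clause(s); 2 remain; assigned so far: [2, 3]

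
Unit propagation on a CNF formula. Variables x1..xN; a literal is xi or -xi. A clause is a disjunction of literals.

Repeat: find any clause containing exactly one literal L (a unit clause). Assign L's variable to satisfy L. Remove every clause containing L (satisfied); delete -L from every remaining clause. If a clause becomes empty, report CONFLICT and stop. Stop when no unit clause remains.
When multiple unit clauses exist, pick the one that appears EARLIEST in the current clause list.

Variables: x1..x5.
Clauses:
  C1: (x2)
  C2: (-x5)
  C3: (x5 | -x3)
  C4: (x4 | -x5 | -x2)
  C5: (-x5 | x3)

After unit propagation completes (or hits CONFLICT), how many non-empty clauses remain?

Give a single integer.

Answer: 0

Derivation:
unit clause [2] forces x2=T; simplify:
  drop -2 from [4, -5, -2] -> [4, -5]
  satisfied 1 clause(s); 4 remain; assigned so far: [2]
unit clause [-5] forces x5=F; simplify:
  drop 5 from [5, -3] -> [-3]
  satisfied 3 clause(s); 1 remain; assigned so far: [2, 5]
unit clause [-3] forces x3=F; simplify:
  satisfied 1 clause(s); 0 remain; assigned so far: [2, 3, 5]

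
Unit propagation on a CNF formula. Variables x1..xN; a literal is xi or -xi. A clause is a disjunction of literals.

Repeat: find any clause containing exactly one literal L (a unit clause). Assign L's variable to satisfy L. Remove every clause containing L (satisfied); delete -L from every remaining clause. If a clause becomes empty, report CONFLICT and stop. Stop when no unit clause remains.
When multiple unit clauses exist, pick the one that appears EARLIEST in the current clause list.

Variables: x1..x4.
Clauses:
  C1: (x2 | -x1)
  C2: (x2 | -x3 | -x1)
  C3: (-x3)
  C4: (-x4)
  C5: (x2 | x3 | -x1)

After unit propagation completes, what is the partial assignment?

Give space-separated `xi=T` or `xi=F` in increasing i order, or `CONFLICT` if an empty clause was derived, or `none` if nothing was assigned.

Answer: x3=F x4=F

Derivation:
unit clause [-3] forces x3=F; simplify:
  drop 3 from [2, 3, -1] -> [2, -1]
  satisfied 2 clause(s); 3 remain; assigned so far: [3]
unit clause [-4] forces x4=F; simplify:
  satisfied 1 clause(s); 2 remain; assigned so far: [3, 4]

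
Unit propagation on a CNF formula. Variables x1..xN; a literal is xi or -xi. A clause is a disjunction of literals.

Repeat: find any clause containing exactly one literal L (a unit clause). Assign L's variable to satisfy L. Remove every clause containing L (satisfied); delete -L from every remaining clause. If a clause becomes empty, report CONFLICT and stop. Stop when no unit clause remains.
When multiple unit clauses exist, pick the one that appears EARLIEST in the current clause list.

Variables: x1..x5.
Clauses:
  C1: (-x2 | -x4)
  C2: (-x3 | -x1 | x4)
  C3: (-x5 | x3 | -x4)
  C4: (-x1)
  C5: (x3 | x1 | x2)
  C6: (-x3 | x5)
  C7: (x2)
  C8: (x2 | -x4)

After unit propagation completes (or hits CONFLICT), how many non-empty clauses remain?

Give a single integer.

unit clause [-1] forces x1=F; simplify:
  drop 1 from [3, 1, 2] -> [3, 2]
  satisfied 2 clause(s); 6 remain; assigned so far: [1]
unit clause [2] forces x2=T; simplify:
  drop -2 from [-2, -4] -> [-4]
  satisfied 3 clause(s); 3 remain; assigned so far: [1, 2]
unit clause [-4] forces x4=F; simplify:
  satisfied 2 clause(s); 1 remain; assigned so far: [1, 2, 4]

Answer: 1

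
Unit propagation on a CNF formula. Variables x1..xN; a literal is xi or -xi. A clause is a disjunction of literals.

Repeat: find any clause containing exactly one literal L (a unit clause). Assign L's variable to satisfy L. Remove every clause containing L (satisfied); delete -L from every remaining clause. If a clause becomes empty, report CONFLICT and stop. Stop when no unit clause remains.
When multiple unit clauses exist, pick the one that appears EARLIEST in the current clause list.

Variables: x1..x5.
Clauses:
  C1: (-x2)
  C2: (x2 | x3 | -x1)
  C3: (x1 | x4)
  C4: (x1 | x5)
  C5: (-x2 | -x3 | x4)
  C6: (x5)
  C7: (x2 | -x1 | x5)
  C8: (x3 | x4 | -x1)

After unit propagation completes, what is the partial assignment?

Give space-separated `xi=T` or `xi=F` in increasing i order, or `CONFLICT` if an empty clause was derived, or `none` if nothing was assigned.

unit clause [-2] forces x2=F; simplify:
  drop 2 from [2, 3, -1] -> [3, -1]
  drop 2 from [2, -1, 5] -> [-1, 5]
  satisfied 2 clause(s); 6 remain; assigned so far: [2]
unit clause [5] forces x5=T; simplify:
  satisfied 3 clause(s); 3 remain; assigned so far: [2, 5]

Answer: x2=F x5=T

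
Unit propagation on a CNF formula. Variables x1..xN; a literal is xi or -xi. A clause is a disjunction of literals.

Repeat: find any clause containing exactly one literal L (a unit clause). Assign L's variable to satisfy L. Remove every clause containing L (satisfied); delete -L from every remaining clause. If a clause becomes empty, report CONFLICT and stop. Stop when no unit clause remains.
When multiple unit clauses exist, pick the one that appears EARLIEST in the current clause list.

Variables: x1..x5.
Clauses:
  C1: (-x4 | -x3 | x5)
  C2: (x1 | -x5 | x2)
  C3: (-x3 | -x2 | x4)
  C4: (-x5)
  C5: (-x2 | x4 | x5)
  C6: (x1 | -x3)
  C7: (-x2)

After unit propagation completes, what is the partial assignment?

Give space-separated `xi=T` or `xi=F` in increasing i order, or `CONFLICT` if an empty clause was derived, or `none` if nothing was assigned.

unit clause [-5] forces x5=F; simplify:
  drop 5 from [-4, -3, 5] -> [-4, -3]
  drop 5 from [-2, 4, 5] -> [-2, 4]
  satisfied 2 clause(s); 5 remain; assigned so far: [5]
unit clause [-2] forces x2=F; simplify:
  satisfied 3 clause(s); 2 remain; assigned so far: [2, 5]

Answer: x2=F x5=F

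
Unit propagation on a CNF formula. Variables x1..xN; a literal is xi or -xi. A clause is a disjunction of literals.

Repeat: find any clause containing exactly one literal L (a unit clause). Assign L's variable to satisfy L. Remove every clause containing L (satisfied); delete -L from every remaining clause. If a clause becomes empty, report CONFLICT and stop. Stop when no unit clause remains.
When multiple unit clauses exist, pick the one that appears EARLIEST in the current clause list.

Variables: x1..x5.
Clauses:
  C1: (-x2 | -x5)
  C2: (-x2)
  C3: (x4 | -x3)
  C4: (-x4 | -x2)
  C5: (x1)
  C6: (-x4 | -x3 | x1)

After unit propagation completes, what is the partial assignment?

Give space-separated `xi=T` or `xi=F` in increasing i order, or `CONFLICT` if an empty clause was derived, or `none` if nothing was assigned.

unit clause [-2] forces x2=F; simplify:
  satisfied 3 clause(s); 3 remain; assigned so far: [2]
unit clause [1] forces x1=T; simplify:
  satisfied 2 clause(s); 1 remain; assigned so far: [1, 2]

Answer: x1=T x2=F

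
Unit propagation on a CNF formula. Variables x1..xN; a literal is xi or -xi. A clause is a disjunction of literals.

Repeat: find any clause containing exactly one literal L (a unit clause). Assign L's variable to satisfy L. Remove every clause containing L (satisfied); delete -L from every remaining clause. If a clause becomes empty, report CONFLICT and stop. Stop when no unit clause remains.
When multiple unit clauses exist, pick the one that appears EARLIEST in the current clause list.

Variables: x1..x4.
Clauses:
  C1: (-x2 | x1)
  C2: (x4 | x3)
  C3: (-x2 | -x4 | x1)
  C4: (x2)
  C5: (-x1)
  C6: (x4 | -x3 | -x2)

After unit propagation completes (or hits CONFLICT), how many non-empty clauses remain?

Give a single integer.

unit clause [2] forces x2=T; simplify:
  drop -2 from [-2, 1] -> [1]
  drop -2 from [-2, -4, 1] -> [-4, 1]
  drop -2 from [4, -3, -2] -> [4, -3]
  satisfied 1 clause(s); 5 remain; assigned so far: [2]
unit clause [1] forces x1=T; simplify:
  drop -1 from [-1] -> [] (empty!)
  satisfied 2 clause(s); 3 remain; assigned so far: [1, 2]
CONFLICT (empty clause)

Answer: 2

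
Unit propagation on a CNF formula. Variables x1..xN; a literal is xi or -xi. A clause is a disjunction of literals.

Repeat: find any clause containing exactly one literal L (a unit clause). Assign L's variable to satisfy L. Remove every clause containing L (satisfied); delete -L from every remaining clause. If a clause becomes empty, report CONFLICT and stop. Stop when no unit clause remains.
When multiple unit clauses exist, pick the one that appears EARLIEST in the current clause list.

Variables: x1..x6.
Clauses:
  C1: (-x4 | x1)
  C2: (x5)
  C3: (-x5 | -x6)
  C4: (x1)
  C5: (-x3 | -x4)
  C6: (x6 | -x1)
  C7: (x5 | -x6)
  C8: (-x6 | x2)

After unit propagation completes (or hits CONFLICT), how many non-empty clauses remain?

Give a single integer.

Answer: 1

Derivation:
unit clause [5] forces x5=T; simplify:
  drop -5 from [-5, -6] -> [-6]
  satisfied 2 clause(s); 6 remain; assigned so far: [5]
unit clause [-6] forces x6=F; simplify:
  drop 6 from [6, -1] -> [-1]
  satisfied 2 clause(s); 4 remain; assigned so far: [5, 6]
unit clause [1] forces x1=T; simplify:
  drop -1 from [-1] -> [] (empty!)
  satisfied 2 clause(s); 2 remain; assigned so far: [1, 5, 6]
CONFLICT (empty clause)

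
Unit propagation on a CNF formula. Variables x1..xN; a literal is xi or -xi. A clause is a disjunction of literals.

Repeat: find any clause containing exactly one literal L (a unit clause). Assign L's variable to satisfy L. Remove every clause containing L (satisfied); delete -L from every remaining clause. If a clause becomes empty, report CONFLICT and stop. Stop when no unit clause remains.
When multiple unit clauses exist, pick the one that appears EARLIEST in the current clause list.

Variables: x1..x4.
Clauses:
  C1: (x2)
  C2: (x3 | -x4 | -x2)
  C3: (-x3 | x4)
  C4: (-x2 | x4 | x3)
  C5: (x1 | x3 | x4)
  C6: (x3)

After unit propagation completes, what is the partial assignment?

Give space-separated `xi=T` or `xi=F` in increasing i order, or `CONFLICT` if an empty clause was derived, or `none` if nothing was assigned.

Answer: x2=T x3=T x4=T

Derivation:
unit clause [2] forces x2=T; simplify:
  drop -2 from [3, -4, -2] -> [3, -4]
  drop -2 from [-2, 4, 3] -> [4, 3]
  satisfied 1 clause(s); 5 remain; assigned so far: [2]
unit clause [3] forces x3=T; simplify:
  drop -3 from [-3, 4] -> [4]
  satisfied 4 clause(s); 1 remain; assigned so far: [2, 3]
unit clause [4] forces x4=T; simplify:
  satisfied 1 clause(s); 0 remain; assigned so far: [2, 3, 4]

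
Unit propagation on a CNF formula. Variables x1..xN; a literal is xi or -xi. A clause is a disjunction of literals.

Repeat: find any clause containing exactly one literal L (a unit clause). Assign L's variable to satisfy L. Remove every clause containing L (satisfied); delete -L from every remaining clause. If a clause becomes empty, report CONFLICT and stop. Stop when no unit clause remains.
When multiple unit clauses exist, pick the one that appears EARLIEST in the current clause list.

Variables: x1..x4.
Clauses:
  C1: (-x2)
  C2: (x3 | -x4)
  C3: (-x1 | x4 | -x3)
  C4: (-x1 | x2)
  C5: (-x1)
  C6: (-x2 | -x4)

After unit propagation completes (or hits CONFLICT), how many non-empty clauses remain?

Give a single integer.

unit clause [-2] forces x2=F; simplify:
  drop 2 from [-1, 2] -> [-1]
  satisfied 2 clause(s); 4 remain; assigned so far: [2]
unit clause [-1] forces x1=F; simplify:
  satisfied 3 clause(s); 1 remain; assigned so far: [1, 2]

Answer: 1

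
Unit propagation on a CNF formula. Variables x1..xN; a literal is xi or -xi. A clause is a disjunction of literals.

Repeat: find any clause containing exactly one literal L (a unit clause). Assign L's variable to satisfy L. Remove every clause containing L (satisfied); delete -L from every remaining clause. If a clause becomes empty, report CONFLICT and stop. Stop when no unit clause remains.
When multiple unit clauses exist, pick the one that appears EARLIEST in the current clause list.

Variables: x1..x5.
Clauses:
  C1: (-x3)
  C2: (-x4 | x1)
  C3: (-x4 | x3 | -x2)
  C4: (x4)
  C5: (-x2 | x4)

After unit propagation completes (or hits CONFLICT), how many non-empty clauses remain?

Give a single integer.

Answer: 0

Derivation:
unit clause [-3] forces x3=F; simplify:
  drop 3 from [-4, 3, -2] -> [-4, -2]
  satisfied 1 clause(s); 4 remain; assigned so far: [3]
unit clause [4] forces x4=T; simplify:
  drop -4 from [-4, 1] -> [1]
  drop -4 from [-4, -2] -> [-2]
  satisfied 2 clause(s); 2 remain; assigned so far: [3, 4]
unit clause [1] forces x1=T; simplify:
  satisfied 1 clause(s); 1 remain; assigned so far: [1, 3, 4]
unit clause [-2] forces x2=F; simplify:
  satisfied 1 clause(s); 0 remain; assigned so far: [1, 2, 3, 4]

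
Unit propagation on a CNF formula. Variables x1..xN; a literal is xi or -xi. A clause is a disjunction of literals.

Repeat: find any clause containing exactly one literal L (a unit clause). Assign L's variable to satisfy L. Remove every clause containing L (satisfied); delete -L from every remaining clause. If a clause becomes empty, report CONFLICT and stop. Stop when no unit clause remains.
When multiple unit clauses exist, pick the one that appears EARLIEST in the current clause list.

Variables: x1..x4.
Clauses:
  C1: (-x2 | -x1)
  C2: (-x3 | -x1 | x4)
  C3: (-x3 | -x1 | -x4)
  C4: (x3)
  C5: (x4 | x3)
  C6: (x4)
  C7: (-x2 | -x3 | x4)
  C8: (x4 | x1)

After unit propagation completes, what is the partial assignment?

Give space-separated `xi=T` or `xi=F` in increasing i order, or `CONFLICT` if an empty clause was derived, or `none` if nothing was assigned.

unit clause [3] forces x3=T; simplify:
  drop -3 from [-3, -1, 4] -> [-1, 4]
  drop -3 from [-3, -1, -4] -> [-1, -4]
  drop -3 from [-2, -3, 4] -> [-2, 4]
  satisfied 2 clause(s); 6 remain; assigned so far: [3]
unit clause [4] forces x4=T; simplify:
  drop -4 from [-1, -4] -> [-1]
  satisfied 4 clause(s); 2 remain; assigned so far: [3, 4]
unit clause [-1] forces x1=F; simplify:
  satisfied 2 clause(s); 0 remain; assigned so far: [1, 3, 4]

Answer: x1=F x3=T x4=T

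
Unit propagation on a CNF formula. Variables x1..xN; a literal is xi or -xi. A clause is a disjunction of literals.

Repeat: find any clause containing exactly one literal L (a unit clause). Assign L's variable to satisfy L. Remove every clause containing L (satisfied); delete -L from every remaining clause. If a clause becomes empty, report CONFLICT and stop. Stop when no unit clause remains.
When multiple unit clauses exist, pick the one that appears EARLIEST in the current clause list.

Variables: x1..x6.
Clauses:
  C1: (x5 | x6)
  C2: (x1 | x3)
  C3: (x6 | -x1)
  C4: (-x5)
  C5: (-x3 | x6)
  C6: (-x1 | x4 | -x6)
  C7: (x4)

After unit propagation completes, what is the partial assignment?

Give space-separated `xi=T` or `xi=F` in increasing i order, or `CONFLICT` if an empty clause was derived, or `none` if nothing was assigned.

unit clause [-5] forces x5=F; simplify:
  drop 5 from [5, 6] -> [6]
  satisfied 1 clause(s); 6 remain; assigned so far: [5]
unit clause [6] forces x6=T; simplify:
  drop -6 from [-1, 4, -6] -> [-1, 4]
  satisfied 3 clause(s); 3 remain; assigned so far: [5, 6]
unit clause [4] forces x4=T; simplify:
  satisfied 2 clause(s); 1 remain; assigned so far: [4, 5, 6]

Answer: x4=T x5=F x6=T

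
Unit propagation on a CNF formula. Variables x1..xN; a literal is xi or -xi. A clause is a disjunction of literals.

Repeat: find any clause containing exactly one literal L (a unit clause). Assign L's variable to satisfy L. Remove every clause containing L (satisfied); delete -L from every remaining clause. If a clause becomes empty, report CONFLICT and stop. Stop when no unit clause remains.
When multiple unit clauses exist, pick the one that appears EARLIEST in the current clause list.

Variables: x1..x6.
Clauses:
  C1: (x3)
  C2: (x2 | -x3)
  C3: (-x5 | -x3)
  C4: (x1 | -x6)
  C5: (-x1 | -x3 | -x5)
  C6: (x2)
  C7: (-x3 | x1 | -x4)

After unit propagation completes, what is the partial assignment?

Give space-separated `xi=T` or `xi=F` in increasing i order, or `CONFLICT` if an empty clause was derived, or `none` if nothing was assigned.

Answer: x2=T x3=T x5=F

Derivation:
unit clause [3] forces x3=T; simplify:
  drop -3 from [2, -3] -> [2]
  drop -3 from [-5, -3] -> [-5]
  drop -3 from [-1, -3, -5] -> [-1, -5]
  drop -3 from [-3, 1, -4] -> [1, -4]
  satisfied 1 clause(s); 6 remain; assigned so far: [3]
unit clause [2] forces x2=T; simplify:
  satisfied 2 clause(s); 4 remain; assigned so far: [2, 3]
unit clause [-5] forces x5=F; simplify:
  satisfied 2 clause(s); 2 remain; assigned so far: [2, 3, 5]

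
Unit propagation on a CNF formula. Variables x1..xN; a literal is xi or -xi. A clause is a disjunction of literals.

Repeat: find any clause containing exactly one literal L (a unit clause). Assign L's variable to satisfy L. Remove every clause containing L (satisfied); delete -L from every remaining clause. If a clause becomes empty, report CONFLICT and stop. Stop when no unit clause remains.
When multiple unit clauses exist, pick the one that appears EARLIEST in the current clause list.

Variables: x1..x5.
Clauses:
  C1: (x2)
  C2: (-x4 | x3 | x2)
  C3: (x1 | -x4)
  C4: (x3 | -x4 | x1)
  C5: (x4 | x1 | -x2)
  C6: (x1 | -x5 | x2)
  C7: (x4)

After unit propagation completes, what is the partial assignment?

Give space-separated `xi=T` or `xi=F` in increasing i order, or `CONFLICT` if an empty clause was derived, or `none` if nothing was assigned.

Answer: x1=T x2=T x4=T

Derivation:
unit clause [2] forces x2=T; simplify:
  drop -2 from [4, 1, -2] -> [4, 1]
  satisfied 3 clause(s); 4 remain; assigned so far: [2]
unit clause [4] forces x4=T; simplify:
  drop -4 from [1, -4] -> [1]
  drop -4 from [3, -4, 1] -> [3, 1]
  satisfied 2 clause(s); 2 remain; assigned so far: [2, 4]
unit clause [1] forces x1=T; simplify:
  satisfied 2 clause(s); 0 remain; assigned so far: [1, 2, 4]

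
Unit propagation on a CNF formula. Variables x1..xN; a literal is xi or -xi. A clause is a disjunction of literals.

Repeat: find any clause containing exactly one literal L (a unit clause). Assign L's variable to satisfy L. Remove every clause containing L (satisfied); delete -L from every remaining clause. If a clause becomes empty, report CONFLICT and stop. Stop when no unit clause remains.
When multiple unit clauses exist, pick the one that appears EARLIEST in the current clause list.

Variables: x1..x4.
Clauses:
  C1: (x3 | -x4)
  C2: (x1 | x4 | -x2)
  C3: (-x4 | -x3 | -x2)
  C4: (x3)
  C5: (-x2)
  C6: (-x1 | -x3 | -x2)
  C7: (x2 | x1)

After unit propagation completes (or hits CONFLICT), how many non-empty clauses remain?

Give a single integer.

unit clause [3] forces x3=T; simplify:
  drop -3 from [-4, -3, -2] -> [-4, -2]
  drop -3 from [-1, -3, -2] -> [-1, -2]
  satisfied 2 clause(s); 5 remain; assigned so far: [3]
unit clause [-2] forces x2=F; simplify:
  drop 2 from [2, 1] -> [1]
  satisfied 4 clause(s); 1 remain; assigned so far: [2, 3]
unit clause [1] forces x1=T; simplify:
  satisfied 1 clause(s); 0 remain; assigned so far: [1, 2, 3]

Answer: 0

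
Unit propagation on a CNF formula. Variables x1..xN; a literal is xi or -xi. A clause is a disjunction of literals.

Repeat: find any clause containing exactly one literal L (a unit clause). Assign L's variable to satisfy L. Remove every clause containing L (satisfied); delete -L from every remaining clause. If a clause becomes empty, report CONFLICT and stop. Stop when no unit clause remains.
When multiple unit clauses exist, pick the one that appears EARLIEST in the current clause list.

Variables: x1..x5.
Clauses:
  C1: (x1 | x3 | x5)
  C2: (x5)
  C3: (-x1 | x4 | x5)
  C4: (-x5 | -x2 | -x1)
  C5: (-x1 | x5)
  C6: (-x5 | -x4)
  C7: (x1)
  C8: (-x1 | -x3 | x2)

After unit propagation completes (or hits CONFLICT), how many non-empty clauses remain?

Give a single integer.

unit clause [5] forces x5=T; simplify:
  drop -5 from [-5, -2, -1] -> [-2, -1]
  drop -5 from [-5, -4] -> [-4]
  satisfied 4 clause(s); 4 remain; assigned so far: [5]
unit clause [-4] forces x4=F; simplify:
  satisfied 1 clause(s); 3 remain; assigned so far: [4, 5]
unit clause [1] forces x1=T; simplify:
  drop -1 from [-2, -1] -> [-2]
  drop -1 from [-1, -3, 2] -> [-3, 2]
  satisfied 1 clause(s); 2 remain; assigned so far: [1, 4, 5]
unit clause [-2] forces x2=F; simplify:
  drop 2 from [-3, 2] -> [-3]
  satisfied 1 clause(s); 1 remain; assigned so far: [1, 2, 4, 5]
unit clause [-3] forces x3=F; simplify:
  satisfied 1 clause(s); 0 remain; assigned so far: [1, 2, 3, 4, 5]

Answer: 0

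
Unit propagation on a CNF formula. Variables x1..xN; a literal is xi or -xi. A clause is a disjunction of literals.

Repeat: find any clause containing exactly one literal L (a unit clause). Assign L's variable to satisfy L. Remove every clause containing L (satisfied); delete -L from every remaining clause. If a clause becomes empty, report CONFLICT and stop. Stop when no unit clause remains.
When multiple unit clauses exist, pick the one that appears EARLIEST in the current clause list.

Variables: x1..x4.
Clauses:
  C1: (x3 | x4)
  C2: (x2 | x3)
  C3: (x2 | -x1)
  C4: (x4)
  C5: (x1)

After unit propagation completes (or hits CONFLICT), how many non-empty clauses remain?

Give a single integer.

unit clause [4] forces x4=T; simplify:
  satisfied 2 clause(s); 3 remain; assigned so far: [4]
unit clause [1] forces x1=T; simplify:
  drop -1 from [2, -1] -> [2]
  satisfied 1 clause(s); 2 remain; assigned so far: [1, 4]
unit clause [2] forces x2=T; simplify:
  satisfied 2 clause(s); 0 remain; assigned so far: [1, 2, 4]

Answer: 0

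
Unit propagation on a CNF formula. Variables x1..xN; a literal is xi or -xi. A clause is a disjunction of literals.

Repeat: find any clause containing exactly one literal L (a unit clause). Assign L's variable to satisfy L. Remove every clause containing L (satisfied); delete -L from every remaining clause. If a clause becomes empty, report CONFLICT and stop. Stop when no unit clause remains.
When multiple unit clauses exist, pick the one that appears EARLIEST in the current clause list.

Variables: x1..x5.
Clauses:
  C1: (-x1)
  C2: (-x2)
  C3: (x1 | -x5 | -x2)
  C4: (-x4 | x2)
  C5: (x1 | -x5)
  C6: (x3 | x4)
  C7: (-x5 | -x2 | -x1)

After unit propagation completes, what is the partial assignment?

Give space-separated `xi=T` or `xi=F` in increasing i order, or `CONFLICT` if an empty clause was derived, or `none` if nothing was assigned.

unit clause [-1] forces x1=F; simplify:
  drop 1 from [1, -5, -2] -> [-5, -2]
  drop 1 from [1, -5] -> [-5]
  satisfied 2 clause(s); 5 remain; assigned so far: [1]
unit clause [-2] forces x2=F; simplify:
  drop 2 from [-4, 2] -> [-4]
  satisfied 2 clause(s); 3 remain; assigned so far: [1, 2]
unit clause [-4] forces x4=F; simplify:
  drop 4 from [3, 4] -> [3]
  satisfied 1 clause(s); 2 remain; assigned so far: [1, 2, 4]
unit clause [-5] forces x5=F; simplify:
  satisfied 1 clause(s); 1 remain; assigned so far: [1, 2, 4, 5]
unit clause [3] forces x3=T; simplify:
  satisfied 1 clause(s); 0 remain; assigned so far: [1, 2, 3, 4, 5]

Answer: x1=F x2=F x3=T x4=F x5=F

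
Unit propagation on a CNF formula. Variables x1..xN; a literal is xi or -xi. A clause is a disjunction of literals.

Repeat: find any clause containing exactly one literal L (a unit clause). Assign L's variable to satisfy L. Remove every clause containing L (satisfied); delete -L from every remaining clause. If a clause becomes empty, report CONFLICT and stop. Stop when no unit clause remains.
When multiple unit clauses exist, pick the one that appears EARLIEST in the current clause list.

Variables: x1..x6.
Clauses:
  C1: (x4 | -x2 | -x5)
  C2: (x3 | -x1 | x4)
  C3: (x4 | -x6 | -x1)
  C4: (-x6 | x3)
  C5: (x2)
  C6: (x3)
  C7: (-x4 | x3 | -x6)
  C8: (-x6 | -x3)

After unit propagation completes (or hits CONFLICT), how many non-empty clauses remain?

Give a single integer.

unit clause [2] forces x2=T; simplify:
  drop -2 from [4, -2, -5] -> [4, -5]
  satisfied 1 clause(s); 7 remain; assigned so far: [2]
unit clause [3] forces x3=T; simplify:
  drop -3 from [-6, -3] -> [-6]
  satisfied 4 clause(s); 3 remain; assigned so far: [2, 3]
unit clause [-6] forces x6=F; simplify:
  satisfied 2 clause(s); 1 remain; assigned so far: [2, 3, 6]

Answer: 1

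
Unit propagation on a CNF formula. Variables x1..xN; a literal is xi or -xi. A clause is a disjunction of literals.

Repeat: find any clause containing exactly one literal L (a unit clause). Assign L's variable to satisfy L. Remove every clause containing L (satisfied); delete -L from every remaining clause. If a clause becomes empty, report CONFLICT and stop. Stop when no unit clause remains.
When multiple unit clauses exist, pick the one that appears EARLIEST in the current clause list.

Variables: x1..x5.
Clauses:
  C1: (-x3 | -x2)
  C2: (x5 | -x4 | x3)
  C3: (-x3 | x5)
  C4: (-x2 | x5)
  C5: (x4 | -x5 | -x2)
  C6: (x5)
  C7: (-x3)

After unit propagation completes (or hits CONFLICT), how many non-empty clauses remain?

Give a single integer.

Answer: 1

Derivation:
unit clause [5] forces x5=T; simplify:
  drop -5 from [4, -5, -2] -> [4, -2]
  satisfied 4 clause(s); 3 remain; assigned so far: [5]
unit clause [-3] forces x3=F; simplify:
  satisfied 2 clause(s); 1 remain; assigned so far: [3, 5]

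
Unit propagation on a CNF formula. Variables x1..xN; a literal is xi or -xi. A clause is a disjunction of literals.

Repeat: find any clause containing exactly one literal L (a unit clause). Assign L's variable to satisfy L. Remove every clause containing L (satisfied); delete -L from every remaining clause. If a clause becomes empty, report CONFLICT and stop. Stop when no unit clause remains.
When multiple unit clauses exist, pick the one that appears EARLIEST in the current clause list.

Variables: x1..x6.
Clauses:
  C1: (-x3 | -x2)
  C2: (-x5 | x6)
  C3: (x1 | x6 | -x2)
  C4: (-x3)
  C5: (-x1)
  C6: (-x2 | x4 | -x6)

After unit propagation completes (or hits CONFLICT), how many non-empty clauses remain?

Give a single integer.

unit clause [-3] forces x3=F; simplify:
  satisfied 2 clause(s); 4 remain; assigned so far: [3]
unit clause [-1] forces x1=F; simplify:
  drop 1 from [1, 6, -2] -> [6, -2]
  satisfied 1 clause(s); 3 remain; assigned so far: [1, 3]

Answer: 3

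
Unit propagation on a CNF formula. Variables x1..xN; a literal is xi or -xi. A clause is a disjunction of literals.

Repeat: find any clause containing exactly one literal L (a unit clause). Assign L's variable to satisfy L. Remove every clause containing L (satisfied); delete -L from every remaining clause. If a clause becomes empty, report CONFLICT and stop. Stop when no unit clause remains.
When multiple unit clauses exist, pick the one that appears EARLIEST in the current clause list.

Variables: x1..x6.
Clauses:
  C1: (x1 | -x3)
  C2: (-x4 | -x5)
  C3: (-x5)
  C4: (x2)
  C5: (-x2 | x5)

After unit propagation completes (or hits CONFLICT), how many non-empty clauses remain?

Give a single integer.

unit clause [-5] forces x5=F; simplify:
  drop 5 from [-2, 5] -> [-2]
  satisfied 2 clause(s); 3 remain; assigned so far: [5]
unit clause [2] forces x2=T; simplify:
  drop -2 from [-2] -> [] (empty!)
  satisfied 1 clause(s); 2 remain; assigned so far: [2, 5]
CONFLICT (empty clause)

Answer: 1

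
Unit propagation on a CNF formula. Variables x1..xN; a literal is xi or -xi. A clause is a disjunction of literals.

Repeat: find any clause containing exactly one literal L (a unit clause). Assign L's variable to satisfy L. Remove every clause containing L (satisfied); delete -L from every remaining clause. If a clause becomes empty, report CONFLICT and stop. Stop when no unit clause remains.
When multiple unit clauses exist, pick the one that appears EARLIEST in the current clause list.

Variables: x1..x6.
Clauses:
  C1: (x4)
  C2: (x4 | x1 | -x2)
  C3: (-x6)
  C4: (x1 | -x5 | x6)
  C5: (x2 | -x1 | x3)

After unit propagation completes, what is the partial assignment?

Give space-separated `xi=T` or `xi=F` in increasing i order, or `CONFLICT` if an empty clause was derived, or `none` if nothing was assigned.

unit clause [4] forces x4=T; simplify:
  satisfied 2 clause(s); 3 remain; assigned so far: [4]
unit clause [-6] forces x6=F; simplify:
  drop 6 from [1, -5, 6] -> [1, -5]
  satisfied 1 clause(s); 2 remain; assigned so far: [4, 6]

Answer: x4=T x6=F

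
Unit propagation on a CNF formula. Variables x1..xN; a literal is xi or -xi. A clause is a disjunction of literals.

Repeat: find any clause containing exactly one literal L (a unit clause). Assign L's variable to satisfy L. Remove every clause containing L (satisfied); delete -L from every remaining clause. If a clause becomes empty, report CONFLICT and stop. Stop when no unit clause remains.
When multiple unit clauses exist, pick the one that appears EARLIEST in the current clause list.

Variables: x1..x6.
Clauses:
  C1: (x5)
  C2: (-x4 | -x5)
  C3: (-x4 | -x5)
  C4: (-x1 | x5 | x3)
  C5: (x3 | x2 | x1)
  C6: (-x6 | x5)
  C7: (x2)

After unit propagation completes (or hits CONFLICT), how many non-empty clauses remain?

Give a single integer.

Answer: 0

Derivation:
unit clause [5] forces x5=T; simplify:
  drop -5 from [-4, -5] -> [-4]
  drop -5 from [-4, -5] -> [-4]
  satisfied 3 clause(s); 4 remain; assigned so far: [5]
unit clause [-4] forces x4=F; simplify:
  satisfied 2 clause(s); 2 remain; assigned so far: [4, 5]
unit clause [2] forces x2=T; simplify:
  satisfied 2 clause(s); 0 remain; assigned so far: [2, 4, 5]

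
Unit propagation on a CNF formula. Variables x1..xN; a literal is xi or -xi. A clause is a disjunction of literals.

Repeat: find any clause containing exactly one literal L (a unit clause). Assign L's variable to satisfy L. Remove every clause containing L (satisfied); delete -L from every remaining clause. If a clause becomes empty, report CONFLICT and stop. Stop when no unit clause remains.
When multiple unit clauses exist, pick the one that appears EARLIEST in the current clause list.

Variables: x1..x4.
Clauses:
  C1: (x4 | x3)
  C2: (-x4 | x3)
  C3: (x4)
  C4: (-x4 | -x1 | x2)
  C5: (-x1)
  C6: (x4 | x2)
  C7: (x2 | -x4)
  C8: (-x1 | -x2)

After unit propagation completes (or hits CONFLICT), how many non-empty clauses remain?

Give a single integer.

Answer: 0

Derivation:
unit clause [4] forces x4=T; simplify:
  drop -4 from [-4, 3] -> [3]
  drop -4 from [-4, -1, 2] -> [-1, 2]
  drop -4 from [2, -4] -> [2]
  satisfied 3 clause(s); 5 remain; assigned so far: [4]
unit clause [3] forces x3=T; simplify:
  satisfied 1 clause(s); 4 remain; assigned so far: [3, 4]
unit clause [-1] forces x1=F; simplify:
  satisfied 3 clause(s); 1 remain; assigned so far: [1, 3, 4]
unit clause [2] forces x2=T; simplify:
  satisfied 1 clause(s); 0 remain; assigned so far: [1, 2, 3, 4]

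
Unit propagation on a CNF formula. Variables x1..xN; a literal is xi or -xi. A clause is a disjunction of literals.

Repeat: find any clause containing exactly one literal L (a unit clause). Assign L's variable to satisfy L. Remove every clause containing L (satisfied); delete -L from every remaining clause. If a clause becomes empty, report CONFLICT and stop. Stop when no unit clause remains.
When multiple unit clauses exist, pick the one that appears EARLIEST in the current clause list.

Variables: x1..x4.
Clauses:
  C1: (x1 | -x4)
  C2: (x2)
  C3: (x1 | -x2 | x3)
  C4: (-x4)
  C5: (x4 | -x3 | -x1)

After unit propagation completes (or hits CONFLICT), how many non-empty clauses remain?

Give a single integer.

Answer: 2

Derivation:
unit clause [2] forces x2=T; simplify:
  drop -2 from [1, -2, 3] -> [1, 3]
  satisfied 1 clause(s); 4 remain; assigned so far: [2]
unit clause [-4] forces x4=F; simplify:
  drop 4 from [4, -3, -1] -> [-3, -1]
  satisfied 2 clause(s); 2 remain; assigned so far: [2, 4]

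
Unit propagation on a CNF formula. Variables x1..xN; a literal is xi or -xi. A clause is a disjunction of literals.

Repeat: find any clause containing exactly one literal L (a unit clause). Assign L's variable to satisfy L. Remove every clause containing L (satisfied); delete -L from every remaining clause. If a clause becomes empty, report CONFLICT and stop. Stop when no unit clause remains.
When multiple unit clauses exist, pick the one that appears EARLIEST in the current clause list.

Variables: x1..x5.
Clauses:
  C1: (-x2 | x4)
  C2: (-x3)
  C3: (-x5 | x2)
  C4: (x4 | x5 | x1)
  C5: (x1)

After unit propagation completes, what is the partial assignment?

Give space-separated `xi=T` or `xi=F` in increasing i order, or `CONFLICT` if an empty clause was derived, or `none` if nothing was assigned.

unit clause [-3] forces x3=F; simplify:
  satisfied 1 clause(s); 4 remain; assigned so far: [3]
unit clause [1] forces x1=T; simplify:
  satisfied 2 clause(s); 2 remain; assigned so far: [1, 3]

Answer: x1=T x3=F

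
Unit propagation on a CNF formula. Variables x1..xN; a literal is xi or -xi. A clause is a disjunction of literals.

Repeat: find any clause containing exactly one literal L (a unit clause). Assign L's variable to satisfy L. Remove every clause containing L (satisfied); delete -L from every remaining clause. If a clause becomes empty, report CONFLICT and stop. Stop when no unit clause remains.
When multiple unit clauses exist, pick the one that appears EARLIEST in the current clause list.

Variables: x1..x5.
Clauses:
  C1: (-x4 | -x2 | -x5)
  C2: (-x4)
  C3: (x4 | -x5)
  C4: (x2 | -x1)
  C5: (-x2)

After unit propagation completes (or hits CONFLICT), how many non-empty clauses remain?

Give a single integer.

unit clause [-4] forces x4=F; simplify:
  drop 4 from [4, -5] -> [-5]
  satisfied 2 clause(s); 3 remain; assigned so far: [4]
unit clause [-5] forces x5=F; simplify:
  satisfied 1 clause(s); 2 remain; assigned so far: [4, 5]
unit clause [-2] forces x2=F; simplify:
  drop 2 from [2, -1] -> [-1]
  satisfied 1 clause(s); 1 remain; assigned so far: [2, 4, 5]
unit clause [-1] forces x1=F; simplify:
  satisfied 1 clause(s); 0 remain; assigned so far: [1, 2, 4, 5]

Answer: 0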